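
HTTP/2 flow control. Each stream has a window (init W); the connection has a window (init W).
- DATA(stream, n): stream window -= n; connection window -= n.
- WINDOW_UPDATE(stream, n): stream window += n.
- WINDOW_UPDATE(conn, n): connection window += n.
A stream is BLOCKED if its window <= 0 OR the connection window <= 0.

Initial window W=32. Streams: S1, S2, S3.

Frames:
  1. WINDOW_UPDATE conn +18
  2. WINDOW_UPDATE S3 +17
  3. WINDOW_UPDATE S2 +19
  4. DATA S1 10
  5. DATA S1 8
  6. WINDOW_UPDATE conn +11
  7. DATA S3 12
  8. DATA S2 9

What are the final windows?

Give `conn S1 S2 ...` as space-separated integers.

Answer: 22 14 42 37

Derivation:
Op 1: conn=50 S1=32 S2=32 S3=32 blocked=[]
Op 2: conn=50 S1=32 S2=32 S3=49 blocked=[]
Op 3: conn=50 S1=32 S2=51 S3=49 blocked=[]
Op 4: conn=40 S1=22 S2=51 S3=49 blocked=[]
Op 5: conn=32 S1=14 S2=51 S3=49 blocked=[]
Op 6: conn=43 S1=14 S2=51 S3=49 blocked=[]
Op 7: conn=31 S1=14 S2=51 S3=37 blocked=[]
Op 8: conn=22 S1=14 S2=42 S3=37 blocked=[]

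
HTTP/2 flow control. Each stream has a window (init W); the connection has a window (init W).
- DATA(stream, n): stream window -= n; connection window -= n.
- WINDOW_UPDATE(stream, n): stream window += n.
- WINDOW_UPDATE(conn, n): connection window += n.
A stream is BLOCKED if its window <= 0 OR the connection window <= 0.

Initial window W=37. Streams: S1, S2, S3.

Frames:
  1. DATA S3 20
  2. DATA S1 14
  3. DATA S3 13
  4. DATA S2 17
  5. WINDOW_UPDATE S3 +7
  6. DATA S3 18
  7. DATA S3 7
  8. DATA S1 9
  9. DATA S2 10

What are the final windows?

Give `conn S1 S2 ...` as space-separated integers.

Op 1: conn=17 S1=37 S2=37 S3=17 blocked=[]
Op 2: conn=3 S1=23 S2=37 S3=17 blocked=[]
Op 3: conn=-10 S1=23 S2=37 S3=4 blocked=[1, 2, 3]
Op 4: conn=-27 S1=23 S2=20 S3=4 blocked=[1, 2, 3]
Op 5: conn=-27 S1=23 S2=20 S3=11 blocked=[1, 2, 3]
Op 6: conn=-45 S1=23 S2=20 S3=-7 blocked=[1, 2, 3]
Op 7: conn=-52 S1=23 S2=20 S3=-14 blocked=[1, 2, 3]
Op 8: conn=-61 S1=14 S2=20 S3=-14 blocked=[1, 2, 3]
Op 9: conn=-71 S1=14 S2=10 S3=-14 blocked=[1, 2, 3]

Answer: -71 14 10 -14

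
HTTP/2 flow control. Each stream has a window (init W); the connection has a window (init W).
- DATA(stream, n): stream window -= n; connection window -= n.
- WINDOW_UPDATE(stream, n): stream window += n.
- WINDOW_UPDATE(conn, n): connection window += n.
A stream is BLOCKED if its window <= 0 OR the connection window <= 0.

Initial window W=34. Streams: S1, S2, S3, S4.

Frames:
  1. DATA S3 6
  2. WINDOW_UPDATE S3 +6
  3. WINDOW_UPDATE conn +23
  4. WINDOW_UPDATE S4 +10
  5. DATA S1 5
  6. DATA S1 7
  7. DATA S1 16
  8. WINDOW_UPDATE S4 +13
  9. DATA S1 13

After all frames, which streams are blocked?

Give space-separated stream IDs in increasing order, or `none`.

Answer: S1

Derivation:
Op 1: conn=28 S1=34 S2=34 S3=28 S4=34 blocked=[]
Op 2: conn=28 S1=34 S2=34 S3=34 S4=34 blocked=[]
Op 3: conn=51 S1=34 S2=34 S3=34 S4=34 blocked=[]
Op 4: conn=51 S1=34 S2=34 S3=34 S4=44 blocked=[]
Op 5: conn=46 S1=29 S2=34 S3=34 S4=44 blocked=[]
Op 6: conn=39 S1=22 S2=34 S3=34 S4=44 blocked=[]
Op 7: conn=23 S1=6 S2=34 S3=34 S4=44 blocked=[]
Op 8: conn=23 S1=6 S2=34 S3=34 S4=57 blocked=[]
Op 9: conn=10 S1=-7 S2=34 S3=34 S4=57 blocked=[1]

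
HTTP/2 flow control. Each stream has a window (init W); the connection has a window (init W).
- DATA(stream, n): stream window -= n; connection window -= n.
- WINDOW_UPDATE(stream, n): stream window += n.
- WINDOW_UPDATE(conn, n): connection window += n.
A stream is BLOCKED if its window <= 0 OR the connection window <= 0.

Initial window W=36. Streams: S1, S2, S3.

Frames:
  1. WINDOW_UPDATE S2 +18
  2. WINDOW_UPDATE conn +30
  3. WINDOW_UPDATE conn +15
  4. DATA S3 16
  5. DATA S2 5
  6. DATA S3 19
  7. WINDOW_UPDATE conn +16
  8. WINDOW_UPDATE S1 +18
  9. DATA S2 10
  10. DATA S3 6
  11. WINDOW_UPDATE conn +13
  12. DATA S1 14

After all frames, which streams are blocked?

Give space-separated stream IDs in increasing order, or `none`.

Op 1: conn=36 S1=36 S2=54 S3=36 blocked=[]
Op 2: conn=66 S1=36 S2=54 S3=36 blocked=[]
Op 3: conn=81 S1=36 S2=54 S3=36 blocked=[]
Op 4: conn=65 S1=36 S2=54 S3=20 blocked=[]
Op 5: conn=60 S1=36 S2=49 S3=20 blocked=[]
Op 6: conn=41 S1=36 S2=49 S3=1 blocked=[]
Op 7: conn=57 S1=36 S2=49 S3=1 blocked=[]
Op 8: conn=57 S1=54 S2=49 S3=1 blocked=[]
Op 9: conn=47 S1=54 S2=39 S3=1 blocked=[]
Op 10: conn=41 S1=54 S2=39 S3=-5 blocked=[3]
Op 11: conn=54 S1=54 S2=39 S3=-5 blocked=[3]
Op 12: conn=40 S1=40 S2=39 S3=-5 blocked=[3]

Answer: S3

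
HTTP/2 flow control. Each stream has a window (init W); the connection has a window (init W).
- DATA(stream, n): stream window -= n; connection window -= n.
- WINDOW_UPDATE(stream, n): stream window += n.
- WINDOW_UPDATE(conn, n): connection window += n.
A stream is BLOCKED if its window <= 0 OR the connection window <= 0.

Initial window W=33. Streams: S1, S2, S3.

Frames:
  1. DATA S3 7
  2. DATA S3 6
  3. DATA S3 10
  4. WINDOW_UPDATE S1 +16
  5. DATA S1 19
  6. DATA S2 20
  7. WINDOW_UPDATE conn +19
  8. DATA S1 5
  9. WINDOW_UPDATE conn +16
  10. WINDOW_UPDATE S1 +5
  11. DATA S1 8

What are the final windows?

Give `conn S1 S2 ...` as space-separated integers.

Answer: -7 22 13 10

Derivation:
Op 1: conn=26 S1=33 S2=33 S3=26 blocked=[]
Op 2: conn=20 S1=33 S2=33 S3=20 blocked=[]
Op 3: conn=10 S1=33 S2=33 S3=10 blocked=[]
Op 4: conn=10 S1=49 S2=33 S3=10 blocked=[]
Op 5: conn=-9 S1=30 S2=33 S3=10 blocked=[1, 2, 3]
Op 6: conn=-29 S1=30 S2=13 S3=10 blocked=[1, 2, 3]
Op 7: conn=-10 S1=30 S2=13 S3=10 blocked=[1, 2, 3]
Op 8: conn=-15 S1=25 S2=13 S3=10 blocked=[1, 2, 3]
Op 9: conn=1 S1=25 S2=13 S3=10 blocked=[]
Op 10: conn=1 S1=30 S2=13 S3=10 blocked=[]
Op 11: conn=-7 S1=22 S2=13 S3=10 blocked=[1, 2, 3]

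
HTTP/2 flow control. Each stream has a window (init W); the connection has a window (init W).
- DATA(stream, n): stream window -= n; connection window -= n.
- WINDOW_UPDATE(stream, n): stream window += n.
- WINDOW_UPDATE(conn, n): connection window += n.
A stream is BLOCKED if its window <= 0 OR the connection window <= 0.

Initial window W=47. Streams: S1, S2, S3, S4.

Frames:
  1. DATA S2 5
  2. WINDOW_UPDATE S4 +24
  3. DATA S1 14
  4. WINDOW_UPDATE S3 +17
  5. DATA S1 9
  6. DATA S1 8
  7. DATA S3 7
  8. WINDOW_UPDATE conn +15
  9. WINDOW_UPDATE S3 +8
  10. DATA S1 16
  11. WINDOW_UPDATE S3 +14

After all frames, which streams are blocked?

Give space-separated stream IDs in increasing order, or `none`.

Answer: S1

Derivation:
Op 1: conn=42 S1=47 S2=42 S3=47 S4=47 blocked=[]
Op 2: conn=42 S1=47 S2=42 S3=47 S4=71 blocked=[]
Op 3: conn=28 S1=33 S2=42 S3=47 S4=71 blocked=[]
Op 4: conn=28 S1=33 S2=42 S3=64 S4=71 blocked=[]
Op 5: conn=19 S1=24 S2=42 S3=64 S4=71 blocked=[]
Op 6: conn=11 S1=16 S2=42 S3=64 S4=71 blocked=[]
Op 7: conn=4 S1=16 S2=42 S3=57 S4=71 blocked=[]
Op 8: conn=19 S1=16 S2=42 S3=57 S4=71 blocked=[]
Op 9: conn=19 S1=16 S2=42 S3=65 S4=71 blocked=[]
Op 10: conn=3 S1=0 S2=42 S3=65 S4=71 blocked=[1]
Op 11: conn=3 S1=0 S2=42 S3=79 S4=71 blocked=[1]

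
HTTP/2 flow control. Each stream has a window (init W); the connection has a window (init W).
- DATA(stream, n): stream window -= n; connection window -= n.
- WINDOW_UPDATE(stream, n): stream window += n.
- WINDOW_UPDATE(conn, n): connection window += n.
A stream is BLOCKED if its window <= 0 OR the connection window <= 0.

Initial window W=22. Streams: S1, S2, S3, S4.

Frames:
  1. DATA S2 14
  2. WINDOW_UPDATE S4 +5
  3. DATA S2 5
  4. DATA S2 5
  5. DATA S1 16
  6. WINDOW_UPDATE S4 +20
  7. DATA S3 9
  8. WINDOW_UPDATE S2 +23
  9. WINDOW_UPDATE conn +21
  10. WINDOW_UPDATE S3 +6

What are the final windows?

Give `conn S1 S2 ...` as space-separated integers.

Op 1: conn=8 S1=22 S2=8 S3=22 S4=22 blocked=[]
Op 2: conn=8 S1=22 S2=8 S3=22 S4=27 blocked=[]
Op 3: conn=3 S1=22 S2=3 S3=22 S4=27 blocked=[]
Op 4: conn=-2 S1=22 S2=-2 S3=22 S4=27 blocked=[1, 2, 3, 4]
Op 5: conn=-18 S1=6 S2=-2 S3=22 S4=27 blocked=[1, 2, 3, 4]
Op 6: conn=-18 S1=6 S2=-2 S3=22 S4=47 blocked=[1, 2, 3, 4]
Op 7: conn=-27 S1=6 S2=-2 S3=13 S4=47 blocked=[1, 2, 3, 4]
Op 8: conn=-27 S1=6 S2=21 S3=13 S4=47 blocked=[1, 2, 3, 4]
Op 9: conn=-6 S1=6 S2=21 S3=13 S4=47 blocked=[1, 2, 3, 4]
Op 10: conn=-6 S1=6 S2=21 S3=19 S4=47 blocked=[1, 2, 3, 4]

Answer: -6 6 21 19 47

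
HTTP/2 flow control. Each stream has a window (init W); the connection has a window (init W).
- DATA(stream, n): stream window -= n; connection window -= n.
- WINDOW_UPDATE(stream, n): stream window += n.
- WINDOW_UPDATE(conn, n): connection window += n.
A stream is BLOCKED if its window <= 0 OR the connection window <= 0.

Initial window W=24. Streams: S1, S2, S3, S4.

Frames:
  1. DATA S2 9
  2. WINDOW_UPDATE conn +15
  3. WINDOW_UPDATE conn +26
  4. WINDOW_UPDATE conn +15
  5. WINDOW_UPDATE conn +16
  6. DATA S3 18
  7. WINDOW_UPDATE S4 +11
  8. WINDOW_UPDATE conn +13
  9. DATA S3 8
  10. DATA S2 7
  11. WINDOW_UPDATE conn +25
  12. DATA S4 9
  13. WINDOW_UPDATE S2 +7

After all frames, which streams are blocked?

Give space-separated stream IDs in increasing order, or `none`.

Op 1: conn=15 S1=24 S2=15 S3=24 S4=24 blocked=[]
Op 2: conn=30 S1=24 S2=15 S3=24 S4=24 blocked=[]
Op 3: conn=56 S1=24 S2=15 S3=24 S4=24 blocked=[]
Op 4: conn=71 S1=24 S2=15 S3=24 S4=24 blocked=[]
Op 5: conn=87 S1=24 S2=15 S3=24 S4=24 blocked=[]
Op 6: conn=69 S1=24 S2=15 S3=6 S4=24 blocked=[]
Op 7: conn=69 S1=24 S2=15 S3=6 S4=35 blocked=[]
Op 8: conn=82 S1=24 S2=15 S3=6 S4=35 blocked=[]
Op 9: conn=74 S1=24 S2=15 S3=-2 S4=35 blocked=[3]
Op 10: conn=67 S1=24 S2=8 S3=-2 S4=35 blocked=[3]
Op 11: conn=92 S1=24 S2=8 S3=-2 S4=35 blocked=[3]
Op 12: conn=83 S1=24 S2=8 S3=-2 S4=26 blocked=[3]
Op 13: conn=83 S1=24 S2=15 S3=-2 S4=26 blocked=[3]

Answer: S3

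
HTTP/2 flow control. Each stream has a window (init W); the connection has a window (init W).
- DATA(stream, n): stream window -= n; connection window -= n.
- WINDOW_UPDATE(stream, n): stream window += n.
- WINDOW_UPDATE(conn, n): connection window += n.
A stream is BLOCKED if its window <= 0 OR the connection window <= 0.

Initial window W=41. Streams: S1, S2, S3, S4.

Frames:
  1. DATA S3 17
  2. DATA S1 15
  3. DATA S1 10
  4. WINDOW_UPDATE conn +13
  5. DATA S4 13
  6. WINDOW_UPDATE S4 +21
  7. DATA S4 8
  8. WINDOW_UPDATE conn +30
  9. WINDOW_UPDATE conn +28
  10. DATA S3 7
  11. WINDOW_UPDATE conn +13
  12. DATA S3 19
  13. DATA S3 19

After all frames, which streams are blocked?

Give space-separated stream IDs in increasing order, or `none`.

Op 1: conn=24 S1=41 S2=41 S3=24 S4=41 blocked=[]
Op 2: conn=9 S1=26 S2=41 S3=24 S4=41 blocked=[]
Op 3: conn=-1 S1=16 S2=41 S3=24 S4=41 blocked=[1, 2, 3, 4]
Op 4: conn=12 S1=16 S2=41 S3=24 S4=41 blocked=[]
Op 5: conn=-1 S1=16 S2=41 S3=24 S4=28 blocked=[1, 2, 3, 4]
Op 6: conn=-1 S1=16 S2=41 S3=24 S4=49 blocked=[1, 2, 3, 4]
Op 7: conn=-9 S1=16 S2=41 S3=24 S4=41 blocked=[1, 2, 3, 4]
Op 8: conn=21 S1=16 S2=41 S3=24 S4=41 blocked=[]
Op 9: conn=49 S1=16 S2=41 S3=24 S4=41 blocked=[]
Op 10: conn=42 S1=16 S2=41 S3=17 S4=41 blocked=[]
Op 11: conn=55 S1=16 S2=41 S3=17 S4=41 blocked=[]
Op 12: conn=36 S1=16 S2=41 S3=-2 S4=41 blocked=[3]
Op 13: conn=17 S1=16 S2=41 S3=-21 S4=41 blocked=[3]

Answer: S3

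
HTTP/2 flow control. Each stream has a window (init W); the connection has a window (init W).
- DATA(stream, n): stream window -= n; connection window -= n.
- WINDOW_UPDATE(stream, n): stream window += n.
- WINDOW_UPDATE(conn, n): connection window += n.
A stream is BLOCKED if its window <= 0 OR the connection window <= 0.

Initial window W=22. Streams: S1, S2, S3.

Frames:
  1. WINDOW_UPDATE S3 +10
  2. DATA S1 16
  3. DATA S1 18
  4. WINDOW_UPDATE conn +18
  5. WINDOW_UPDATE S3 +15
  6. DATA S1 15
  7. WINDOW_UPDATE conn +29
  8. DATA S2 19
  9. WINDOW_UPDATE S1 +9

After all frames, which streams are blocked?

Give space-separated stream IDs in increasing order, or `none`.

Answer: S1

Derivation:
Op 1: conn=22 S1=22 S2=22 S3=32 blocked=[]
Op 2: conn=6 S1=6 S2=22 S3=32 blocked=[]
Op 3: conn=-12 S1=-12 S2=22 S3=32 blocked=[1, 2, 3]
Op 4: conn=6 S1=-12 S2=22 S3=32 blocked=[1]
Op 5: conn=6 S1=-12 S2=22 S3=47 blocked=[1]
Op 6: conn=-9 S1=-27 S2=22 S3=47 blocked=[1, 2, 3]
Op 7: conn=20 S1=-27 S2=22 S3=47 blocked=[1]
Op 8: conn=1 S1=-27 S2=3 S3=47 blocked=[1]
Op 9: conn=1 S1=-18 S2=3 S3=47 blocked=[1]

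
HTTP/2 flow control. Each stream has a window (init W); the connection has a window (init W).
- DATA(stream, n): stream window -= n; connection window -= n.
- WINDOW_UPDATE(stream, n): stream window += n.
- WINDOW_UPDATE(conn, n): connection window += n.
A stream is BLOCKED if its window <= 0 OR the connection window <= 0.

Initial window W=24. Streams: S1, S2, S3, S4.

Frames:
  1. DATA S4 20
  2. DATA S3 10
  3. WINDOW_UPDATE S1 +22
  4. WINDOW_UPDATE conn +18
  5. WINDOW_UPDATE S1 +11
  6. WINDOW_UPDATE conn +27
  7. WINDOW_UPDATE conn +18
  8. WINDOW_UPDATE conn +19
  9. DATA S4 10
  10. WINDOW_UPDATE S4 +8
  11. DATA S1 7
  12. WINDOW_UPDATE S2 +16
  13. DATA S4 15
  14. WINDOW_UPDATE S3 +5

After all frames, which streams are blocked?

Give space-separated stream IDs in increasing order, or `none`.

Op 1: conn=4 S1=24 S2=24 S3=24 S4=4 blocked=[]
Op 2: conn=-6 S1=24 S2=24 S3=14 S4=4 blocked=[1, 2, 3, 4]
Op 3: conn=-6 S1=46 S2=24 S3=14 S4=4 blocked=[1, 2, 3, 4]
Op 4: conn=12 S1=46 S2=24 S3=14 S4=4 blocked=[]
Op 5: conn=12 S1=57 S2=24 S3=14 S4=4 blocked=[]
Op 6: conn=39 S1=57 S2=24 S3=14 S4=4 blocked=[]
Op 7: conn=57 S1=57 S2=24 S3=14 S4=4 blocked=[]
Op 8: conn=76 S1=57 S2=24 S3=14 S4=4 blocked=[]
Op 9: conn=66 S1=57 S2=24 S3=14 S4=-6 blocked=[4]
Op 10: conn=66 S1=57 S2=24 S3=14 S4=2 blocked=[]
Op 11: conn=59 S1=50 S2=24 S3=14 S4=2 blocked=[]
Op 12: conn=59 S1=50 S2=40 S3=14 S4=2 blocked=[]
Op 13: conn=44 S1=50 S2=40 S3=14 S4=-13 blocked=[4]
Op 14: conn=44 S1=50 S2=40 S3=19 S4=-13 blocked=[4]

Answer: S4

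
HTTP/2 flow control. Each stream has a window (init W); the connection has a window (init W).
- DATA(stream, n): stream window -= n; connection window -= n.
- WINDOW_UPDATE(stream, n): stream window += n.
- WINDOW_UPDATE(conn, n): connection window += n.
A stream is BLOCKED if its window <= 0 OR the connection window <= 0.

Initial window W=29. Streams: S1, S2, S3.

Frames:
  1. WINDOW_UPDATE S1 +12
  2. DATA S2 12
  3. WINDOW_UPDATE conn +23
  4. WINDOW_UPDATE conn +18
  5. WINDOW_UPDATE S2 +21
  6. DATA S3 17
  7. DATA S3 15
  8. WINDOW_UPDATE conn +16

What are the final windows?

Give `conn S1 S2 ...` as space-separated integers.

Answer: 42 41 38 -3

Derivation:
Op 1: conn=29 S1=41 S2=29 S3=29 blocked=[]
Op 2: conn=17 S1=41 S2=17 S3=29 blocked=[]
Op 3: conn=40 S1=41 S2=17 S3=29 blocked=[]
Op 4: conn=58 S1=41 S2=17 S3=29 blocked=[]
Op 5: conn=58 S1=41 S2=38 S3=29 blocked=[]
Op 6: conn=41 S1=41 S2=38 S3=12 blocked=[]
Op 7: conn=26 S1=41 S2=38 S3=-3 blocked=[3]
Op 8: conn=42 S1=41 S2=38 S3=-3 blocked=[3]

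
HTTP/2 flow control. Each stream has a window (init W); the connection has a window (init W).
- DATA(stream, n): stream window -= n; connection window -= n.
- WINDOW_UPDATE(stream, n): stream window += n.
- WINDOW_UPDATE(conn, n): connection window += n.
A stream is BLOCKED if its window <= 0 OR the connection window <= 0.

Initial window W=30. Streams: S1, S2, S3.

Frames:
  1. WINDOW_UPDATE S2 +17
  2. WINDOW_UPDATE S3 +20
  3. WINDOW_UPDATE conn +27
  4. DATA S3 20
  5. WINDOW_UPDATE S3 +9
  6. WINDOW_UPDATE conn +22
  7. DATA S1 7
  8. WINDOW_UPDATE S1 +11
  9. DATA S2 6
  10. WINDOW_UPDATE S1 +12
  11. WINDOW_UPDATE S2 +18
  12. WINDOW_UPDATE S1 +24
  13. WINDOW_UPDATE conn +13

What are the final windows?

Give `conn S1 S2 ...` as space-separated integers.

Op 1: conn=30 S1=30 S2=47 S3=30 blocked=[]
Op 2: conn=30 S1=30 S2=47 S3=50 blocked=[]
Op 3: conn=57 S1=30 S2=47 S3=50 blocked=[]
Op 4: conn=37 S1=30 S2=47 S3=30 blocked=[]
Op 5: conn=37 S1=30 S2=47 S3=39 blocked=[]
Op 6: conn=59 S1=30 S2=47 S3=39 blocked=[]
Op 7: conn=52 S1=23 S2=47 S3=39 blocked=[]
Op 8: conn=52 S1=34 S2=47 S3=39 blocked=[]
Op 9: conn=46 S1=34 S2=41 S3=39 blocked=[]
Op 10: conn=46 S1=46 S2=41 S3=39 blocked=[]
Op 11: conn=46 S1=46 S2=59 S3=39 blocked=[]
Op 12: conn=46 S1=70 S2=59 S3=39 blocked=[]
Op 13: conn=59 S1=70 S2=59 S3=39 blocked=[]

Answer: 59 70 59 39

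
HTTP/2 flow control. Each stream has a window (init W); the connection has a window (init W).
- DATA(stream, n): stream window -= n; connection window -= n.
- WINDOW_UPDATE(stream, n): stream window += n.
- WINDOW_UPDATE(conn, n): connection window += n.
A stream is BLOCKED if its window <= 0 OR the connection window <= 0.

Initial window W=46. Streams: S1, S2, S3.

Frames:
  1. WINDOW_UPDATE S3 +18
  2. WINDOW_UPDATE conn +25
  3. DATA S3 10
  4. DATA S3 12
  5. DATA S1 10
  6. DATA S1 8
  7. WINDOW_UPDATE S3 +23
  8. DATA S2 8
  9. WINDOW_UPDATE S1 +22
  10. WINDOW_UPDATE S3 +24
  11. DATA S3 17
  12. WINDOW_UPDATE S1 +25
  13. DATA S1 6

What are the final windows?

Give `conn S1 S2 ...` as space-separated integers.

Answer: 0 69 38 72

Derivation:
Op 1: conn=46 S1=46 S2=46 S3=64 blocked=[]
Op 2: conn=71 S1=46 S2=46 S3=64 blocked=[]
Op 3: conn=61 S1=46 S2=46 S3=54 blocked=[]
Op 4: conn=49 S1=46 S2=46 S3=42 blocked=[]
Op 5: conn=39 S1=36 S2=46 S3=42 blocked=[]
Op 6: conn=31 S1=28 S2=46 S3=42 blocked=[]
Op 7: conn=31 S1=28 S2=46 S3=65 blocked=[]
Op 8: conn=23 S1=28 S2=38 S3=65 blocked=[]
Op 9: conn=23 S1=50 S2=38 S3=65 blocked=[]
Op 10: conn=23 S1=50 S2=38 S3=89 blocked=[]
Op 11: conn=6 S1=50 S2=38 S3=72 blocked=[]
Op 12: conn=6 S1=75 S2=38 S3=72 blocked=[]
Op 13: conn=0 S1=69 S2=38 S3=72 blocked=[1, 2, 3]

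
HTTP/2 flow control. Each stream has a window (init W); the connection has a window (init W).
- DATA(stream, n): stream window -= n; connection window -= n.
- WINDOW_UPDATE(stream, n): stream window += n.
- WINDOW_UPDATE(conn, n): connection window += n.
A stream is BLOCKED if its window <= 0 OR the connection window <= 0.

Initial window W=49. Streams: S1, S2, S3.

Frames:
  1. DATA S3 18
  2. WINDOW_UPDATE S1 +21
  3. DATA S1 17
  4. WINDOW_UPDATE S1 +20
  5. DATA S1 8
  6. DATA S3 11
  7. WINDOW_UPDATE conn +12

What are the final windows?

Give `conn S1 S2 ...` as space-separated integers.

Op 1: conn=31 S1=49 S2=49 S3=31 blocked=[]
Op 2: conn=31 S1=70 S2=49 S3=31 blocked=[]
Op 3: conn=14 S1=53 S2=49 S3=31 blocked=[]
Op 4: conn=14 S1=73 S2=49 S3=31 blocked=[]
Op 5: conn=6 S1=65 S2=49 S3=31 blocked=[]
Op 6: conn=-5 S1=65 S2=49 S3=20 blocked=[1, 2, 3]
Op 7: conn=7 S1=65 S2=49 S3=20 blocked=[]

Answer: 7 65 49 20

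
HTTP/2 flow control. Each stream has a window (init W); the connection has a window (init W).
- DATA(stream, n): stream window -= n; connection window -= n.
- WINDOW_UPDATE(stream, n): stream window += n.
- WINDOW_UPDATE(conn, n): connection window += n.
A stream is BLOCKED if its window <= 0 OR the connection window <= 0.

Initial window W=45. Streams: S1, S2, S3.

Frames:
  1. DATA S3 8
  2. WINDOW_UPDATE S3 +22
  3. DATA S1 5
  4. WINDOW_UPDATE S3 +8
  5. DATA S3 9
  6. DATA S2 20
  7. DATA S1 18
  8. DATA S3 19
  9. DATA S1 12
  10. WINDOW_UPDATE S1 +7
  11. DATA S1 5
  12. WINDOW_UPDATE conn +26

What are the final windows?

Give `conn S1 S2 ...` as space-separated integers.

Answer: -25 12 25 39

Derivation:
Op 1: conn=37 S1=45 S2=45 S3=37 blocked=[]
Op 2: conn=37 S1=45 S2=45 S3=59 blocked=[]
Op 3: conn=32 S1=40 S2=45 S3=59 blocked=[]
Op 4: conn=32 S1=40 S2=45 S3=67 blocked=[]
Op 5: conn=23 S1=40 S2=45 S3=58 blocked=[]
Op 6: conn=3 S1=40 S2=25 S3=58 blocked=[]
Op 7: conn=-15 S1=22 S2=25 S3=58 blocked=[1, 2, 3]
Op 8: conn=-34 S1=22 S2=25 S3=39 blocked=[1, 2, 3]
Op 9: conn=-46 S1=10 S2=25 S3=39 blocked=[1, 2, 3]
Op 10: conn=-46 S1=17 S2=25 S3=39 blocked=[1, 2, 3]
Op 11: conn=-51 S1=12 S2=25 S3=39 blocked=[1, 2, 3]
Op 12: conn=-25 S1=12 S2=25 S3=39 blocked=[1, 2, 3]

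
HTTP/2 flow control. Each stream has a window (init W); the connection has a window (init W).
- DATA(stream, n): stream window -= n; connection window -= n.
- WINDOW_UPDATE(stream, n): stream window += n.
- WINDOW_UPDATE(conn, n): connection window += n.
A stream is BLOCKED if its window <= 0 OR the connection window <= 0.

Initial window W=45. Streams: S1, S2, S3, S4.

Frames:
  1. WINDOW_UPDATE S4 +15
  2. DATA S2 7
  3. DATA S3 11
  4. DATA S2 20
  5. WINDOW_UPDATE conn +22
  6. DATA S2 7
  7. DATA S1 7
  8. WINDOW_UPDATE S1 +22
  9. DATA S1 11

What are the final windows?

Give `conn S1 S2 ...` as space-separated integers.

Answer: 4 49 11 34 60

Derivation:
Op 1: conn=45 S1=45 S2=45 S3=45 S4=60 blocked=[]
Op 2: conn=38 S1=45 S2=38 S3=45 S4=60 blocked=[]
Op 3: conn=27 S1=45 S2=38 S3=34 S4=60 blocked=[]
Op 4: conn=7 S1=45 S2=18 S3=34 S4=60 blocked=[]
Op 5: conn=29 S1=45 S2=18 S3=34 S4=60 blocked=[]
Op 6: conn=22 S1=45 S2=11 S3=34 S4=60 blocked=[]
Op 7: conn=15 S1=38 S2=11 S3=34 S4=60 blocked=[]
Op 8: conn=15 S1=60 S2=11 S3=34 S4=60 blocked=[]
Op 9: conn=4 S1=49 S2=11 S3=34 S4=60 blocked=[]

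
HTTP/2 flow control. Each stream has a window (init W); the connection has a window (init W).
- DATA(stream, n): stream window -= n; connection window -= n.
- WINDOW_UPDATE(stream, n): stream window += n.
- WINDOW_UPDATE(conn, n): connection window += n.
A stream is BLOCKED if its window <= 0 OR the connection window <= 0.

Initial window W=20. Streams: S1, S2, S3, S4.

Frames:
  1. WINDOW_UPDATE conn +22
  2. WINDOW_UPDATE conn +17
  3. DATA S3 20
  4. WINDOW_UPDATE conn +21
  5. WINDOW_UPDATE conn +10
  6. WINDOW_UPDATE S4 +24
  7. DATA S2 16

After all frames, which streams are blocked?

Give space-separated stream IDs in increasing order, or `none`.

Answer: S3

Derivation:
Op 1: conn=42 S1=20 S2=20 S3=20 S4=20 blocked=[]
Op 2: conn=59 S1=20 S2=20 S3=20 S4=20 blocked=[]
Op 3: conn=39 S1=20 S2=20 S3=0 S4=20 blocked=[3]
Op 4: conn=60 S1=20 S2=20 S3=0 S4=20 blocked=[3]
Op 5: conn=70 S1=20 S2=20 S3=0 S4=20 blocked=[3]
Op 6: conn=70 S1=20 S2=20 S3=0 S4=44 blocked=[3]
Op 7: conn=54 S1=20 S2=4 S3=0 S4=44 blocked=[3]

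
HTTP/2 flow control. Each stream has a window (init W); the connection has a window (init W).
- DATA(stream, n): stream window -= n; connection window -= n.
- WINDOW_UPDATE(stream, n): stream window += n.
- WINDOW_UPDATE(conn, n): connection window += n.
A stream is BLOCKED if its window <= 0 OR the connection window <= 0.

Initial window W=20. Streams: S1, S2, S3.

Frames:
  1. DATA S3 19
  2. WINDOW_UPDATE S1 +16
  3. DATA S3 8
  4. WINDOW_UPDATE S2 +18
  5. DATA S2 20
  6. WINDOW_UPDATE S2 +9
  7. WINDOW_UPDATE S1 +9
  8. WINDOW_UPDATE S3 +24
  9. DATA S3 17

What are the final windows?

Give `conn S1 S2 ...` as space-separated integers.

Answer: -44 45 27 0

Derivation:
Op 1: conn=1 S1=20 S2=20 S3=1 blocked=[]
Op 2: conn=1 S1=36 S2=20 S3=1 blocked=[]
Op 3: conn=-7 S1=36 S2=20 S3=-7 blocked=[1, 2, 3]
Op 4: conn=-7 S1=36 S2=38 S3=-7 blocked=[1, 2, 3]
Op 5: conn=-27 S1=36 S2=18 S3=-7 blocked=[1, 2, 3]
Op 6: conn=-27 S1=36 S2=27 S3=-7 blocked=[1, 2, 3]
Op 7: conn=-27 S1=45 S2=27 S3=-7 blocked=[1, 2, 3]
Op 8: conn=-27 S1=45 S2=27 S3=17 blocked=[1, 2, 3]
Op 9: conn=-44 S1=45 S2=27 S3=0 blocked=[1, 2, 3]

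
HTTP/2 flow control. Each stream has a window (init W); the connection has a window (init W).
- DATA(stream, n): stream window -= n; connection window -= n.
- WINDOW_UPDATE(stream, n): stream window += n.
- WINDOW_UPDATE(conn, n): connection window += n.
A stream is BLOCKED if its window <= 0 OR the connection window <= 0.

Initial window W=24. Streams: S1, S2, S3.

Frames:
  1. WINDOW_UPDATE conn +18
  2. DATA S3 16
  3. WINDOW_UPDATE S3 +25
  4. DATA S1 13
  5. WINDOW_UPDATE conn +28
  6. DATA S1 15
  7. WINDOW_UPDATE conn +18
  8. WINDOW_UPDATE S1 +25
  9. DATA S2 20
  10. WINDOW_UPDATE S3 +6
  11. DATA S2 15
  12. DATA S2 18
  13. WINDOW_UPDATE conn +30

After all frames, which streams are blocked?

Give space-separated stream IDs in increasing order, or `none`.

Op 1: conn=42 S1=24 S2=24 S3=24 blocked=[]
Op 2: conn=26 S1=24 S2=24 S3=8 blocked=[]
Op 3: conn=26 S1=24 S2=24 S3=33 blocked=[]
Op 4: conn=13 S1=11 S2=24 S3=33 blocked=[]
Op 5: conn=41 S1=11 S2=24 S3=33 blocked=[]
Op 6: conn=26 S1=-4 S2=24 S3=33 blocked=[1]
Op 7: conn=44 S1=-4 S2=24 S3=33 blocked=[1]
Op 8: conn=44 S1=21 S2=24 S3=33 blocked=[]
Op 9: conn=24 S1=21 S2=4 S3=33 blocked=[]
Op 10: conn=24 S1=21 S2=4 S3=39 blocked=[]
Op 11: conn=9 S1=21 S2=-11 S3=39 blocked=[2]
Op 12: conn=-9 S1=21 S2=-29 S3=39 blocked=[1, 2, 3]
Op 13: conn=21 S1=21 S2=-29 S3=39 blocked=[2]

Answer: S2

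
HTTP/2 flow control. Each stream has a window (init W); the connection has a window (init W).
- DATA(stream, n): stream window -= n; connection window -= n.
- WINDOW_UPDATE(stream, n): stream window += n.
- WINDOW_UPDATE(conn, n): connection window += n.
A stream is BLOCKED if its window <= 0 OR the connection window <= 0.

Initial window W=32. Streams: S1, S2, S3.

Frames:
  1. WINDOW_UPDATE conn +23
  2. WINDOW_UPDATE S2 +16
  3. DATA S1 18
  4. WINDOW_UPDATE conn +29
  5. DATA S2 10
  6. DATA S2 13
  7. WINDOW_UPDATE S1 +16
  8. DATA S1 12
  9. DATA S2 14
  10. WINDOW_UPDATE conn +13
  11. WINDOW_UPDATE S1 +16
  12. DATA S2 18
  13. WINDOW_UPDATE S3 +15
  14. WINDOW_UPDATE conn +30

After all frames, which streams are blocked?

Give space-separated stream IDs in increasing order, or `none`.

Op 1: conn=55 S1=32 S2=32 S3=32 blocked=[]
Op 2: conn=55 S1=32 S2=48 S3=32 blocked=[]
Op 3: conn=37 S1=14 S2=48 S3=32 blocked=[]
Op 4: conn=66 S1=14 S2=48 S3=32 blocked=[]
Op 5: conn=56 S1=14 S2=38 S3=32 blocked=[]
Op 6: conn=43 S1=14 S2=25 S3=32 blocked=[]
Op 7: conn=43 S1=30 S2=25 S3=32 blocked=[]
Op 8: conn=31 S1=18 S2=25 S3=32 blocked=[]
Op 9: conn=17 S1=18 S2=11 S3=32 blocked=[]
Op 10: conn=30 S1=18 S2=11 S3=32 blocked=[]
Op 11: conn=30 S1=34 S2=11 S3=32 blocked=[]
Op 12: conn=12 S1=34 S2=-7 S3=32 blocked=[2]
Op 13: conn=12 S1=34 S2=-7 S3=47 blocked=[2]
Op 14: conn=42 S1=34 S2=-7 S3=47 blocked=[2]

Answer: S2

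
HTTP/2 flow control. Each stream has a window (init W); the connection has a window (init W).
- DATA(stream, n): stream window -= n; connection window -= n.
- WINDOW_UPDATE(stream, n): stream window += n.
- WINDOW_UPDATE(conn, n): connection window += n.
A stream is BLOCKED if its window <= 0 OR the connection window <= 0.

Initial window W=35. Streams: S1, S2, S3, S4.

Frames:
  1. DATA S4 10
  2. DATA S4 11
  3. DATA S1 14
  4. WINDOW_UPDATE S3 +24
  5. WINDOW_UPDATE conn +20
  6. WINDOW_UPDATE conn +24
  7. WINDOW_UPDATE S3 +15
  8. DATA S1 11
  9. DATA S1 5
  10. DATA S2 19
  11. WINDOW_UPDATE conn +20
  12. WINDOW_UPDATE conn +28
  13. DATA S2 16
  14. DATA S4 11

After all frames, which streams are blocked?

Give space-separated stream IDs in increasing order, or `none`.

Op 1: conn=25 S1=35 S2=35 S3=35 S4=25 blocked=[]
Op 2: conn=14 S1=35 S2=35 S3=35 S4=14 blocked=[]
Op 3: conn=0 S1=21 S2=35 S3=35 S4=14 blocked=[1, 2, 3, 4]
Op 4: conn=0 S1=21 S2=35 S3=59 S4=14 blocked=[1, 2, 3, 4]
Op 5: conn=20 S1=21 S2=35 S3=59 S4=14 blocked=[]
Op 6: conn=44 S1=21 S2=35 S3=59 S4=14 blocked=[]
Op 7: conn=44 S1=21 S2=35 S3=74 S4=14 blocked=[]
Op 8: conn=33 S1=10 S2=35 S3=74 S4=14 blocked=[]
Op 9: conn=28 S1=5 S2=35 S3=74 S4=14 blocked=[]
Op 10: conn=9 S1=5 S2=16 S3=74 S4=14 blocked=[]
Op 11: conn=29 S1=5 S2=16 S3=74 S4=14 blocked=[]
Op 12: conn=57 S1=5 S2=16 S3=74 S4=14 blocked=[]
Op 13: conn=41 S1=5 S2=0 S3=74 S4=14 blocked=[2]
Op 14: conn=30 S1=5 S2=0 S3=74 S4=3 blocked=[2]

Answer: S2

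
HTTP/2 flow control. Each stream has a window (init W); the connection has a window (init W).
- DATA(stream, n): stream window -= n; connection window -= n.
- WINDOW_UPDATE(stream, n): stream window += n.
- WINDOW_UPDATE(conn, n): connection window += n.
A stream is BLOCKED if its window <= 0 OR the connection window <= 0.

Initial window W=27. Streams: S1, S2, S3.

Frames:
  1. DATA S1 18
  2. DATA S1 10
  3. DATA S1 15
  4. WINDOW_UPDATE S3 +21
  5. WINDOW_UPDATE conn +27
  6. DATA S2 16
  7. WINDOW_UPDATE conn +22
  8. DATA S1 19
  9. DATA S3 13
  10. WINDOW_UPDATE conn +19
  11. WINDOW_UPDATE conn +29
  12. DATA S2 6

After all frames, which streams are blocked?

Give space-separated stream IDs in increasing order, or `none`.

Op 1: conn=9 S1=9 S2=27 S3=27 blocked=[]
Op 2: conn=-1 S1=-1 S2=27 S3=27 blocked=[1, 2, 3]
Op 3: conn=-16 S1=-16 S2=27 S3=27 blocked=[1, 2, 3]
Op 4: conn=-16 S1=-16 S2=27 S3=48 blocked=[1, 2, 3]
Op 5: conn=11 S1=-16 S2=27 S3=48 blocked=[1]
Op 6: conn=-5 S1=-16 S2=11 S3=48 blocked=[1, 2, 3]
Op 7: conn=17 S1=-16 S2=11 S3=48 blocked=[1]
Op 8: conn=-2 S1=-35 S2=11 S3=48 blocked=[1, 2, 3]
Op 9: conn=-15 S1=-35 S2=11 S3=35 blocked=[1, 2, 3]
Op 10: conn=4 S1=-35 S2=11 S3=35 blocked=[1]
Op 11: conn=33 S1=-35 S2=11 S3=35 blocked=[1]
Op 12: conn=27 S1=-35 S2=5 S3=35 blocked=[1]

Answer: S1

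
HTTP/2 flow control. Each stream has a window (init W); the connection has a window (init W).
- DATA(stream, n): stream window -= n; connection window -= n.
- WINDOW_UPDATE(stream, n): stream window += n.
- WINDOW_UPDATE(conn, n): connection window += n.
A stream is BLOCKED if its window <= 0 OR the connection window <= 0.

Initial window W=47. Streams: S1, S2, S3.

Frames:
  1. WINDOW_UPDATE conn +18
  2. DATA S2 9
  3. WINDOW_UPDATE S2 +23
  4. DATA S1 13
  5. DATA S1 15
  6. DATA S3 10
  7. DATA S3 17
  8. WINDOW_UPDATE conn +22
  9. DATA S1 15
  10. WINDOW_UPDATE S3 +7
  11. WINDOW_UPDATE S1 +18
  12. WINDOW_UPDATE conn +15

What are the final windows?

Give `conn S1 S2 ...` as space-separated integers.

Answer: 23 22 61 27

Derivation:
Op 1: conn=65 S1=47 S2=47 S3=47 blocked=[]
Op 2: conn=56 S1=47 S2=38 S3=47 blocked=[]
Op 3: conn=56 S1=47 S2=61 S3=47 blocked=[]
Op 4: conn=43 S1=34 S2=61 S3=47 blocked=[]
Op 5: conn=28 S1=19 S2=61 S3=47 blocked=[]
Op 6: conn=18 S1=19 S2=61 S3=37 blocked=[]
Op 7: conn=1 S1=19 S2=61 S3=20 blocked=[]
Op 8: conn=23 S1=19 S2=61 S3=20 blocked=[]
Op 9: conn=8 S1=4 S2=61 S3=20 blocked=[]
Op 10: conn=8 S1=4 S2=61 S3=27 blocked=[]
Op 11: conn=8 S1=22 S2=61 S3=27 blocked=[]
Op 12: conn=23 S1=22 S2=61 S3=27 blocked=[]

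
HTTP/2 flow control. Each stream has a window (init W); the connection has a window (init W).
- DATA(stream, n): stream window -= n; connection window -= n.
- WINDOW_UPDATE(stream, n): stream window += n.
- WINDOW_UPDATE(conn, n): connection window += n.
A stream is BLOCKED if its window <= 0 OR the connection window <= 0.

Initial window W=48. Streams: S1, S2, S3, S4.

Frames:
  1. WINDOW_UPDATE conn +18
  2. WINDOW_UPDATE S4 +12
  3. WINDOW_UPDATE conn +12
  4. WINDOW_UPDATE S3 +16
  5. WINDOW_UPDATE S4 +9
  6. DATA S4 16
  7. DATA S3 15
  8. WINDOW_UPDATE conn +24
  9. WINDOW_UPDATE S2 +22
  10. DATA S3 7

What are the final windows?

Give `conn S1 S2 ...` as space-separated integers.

Op 1: conn=66 S1=48 S2=48 S3=48 S4=48 blocked=[]
Op 2: conn=66 S1=48 S2=48 S3=48 S4=60 blocked=[]
Op 3: conn=78 S1=48 S2=48 S3=48 S4=60 blocked=[]
Op 4: conn=78 S1=48 S2=48 S3=64 S4=60 blocked=[]
Op 5: conn=78 S1=48 S2=48 S3=64 S4=69 blocked=[]
Op 6: conn=62 S1=48 S2=48 S3=64 S4=53 blocked=[]
Op 7: conn=47 S1=48 S2=48 S3=49 S4=53 blocked=[]
Op 8: conn=71 S1=48 S2=48 S3=49 S4=53 blocked=[]
Op 9: conn=71 S1=48 S2=70 S3=49 S4=53 blocked=[]
Op 10: conn=64 S1=48 S2=70 S3=42 S4=53 blocked=[]

Answer: 64 48 70 42 53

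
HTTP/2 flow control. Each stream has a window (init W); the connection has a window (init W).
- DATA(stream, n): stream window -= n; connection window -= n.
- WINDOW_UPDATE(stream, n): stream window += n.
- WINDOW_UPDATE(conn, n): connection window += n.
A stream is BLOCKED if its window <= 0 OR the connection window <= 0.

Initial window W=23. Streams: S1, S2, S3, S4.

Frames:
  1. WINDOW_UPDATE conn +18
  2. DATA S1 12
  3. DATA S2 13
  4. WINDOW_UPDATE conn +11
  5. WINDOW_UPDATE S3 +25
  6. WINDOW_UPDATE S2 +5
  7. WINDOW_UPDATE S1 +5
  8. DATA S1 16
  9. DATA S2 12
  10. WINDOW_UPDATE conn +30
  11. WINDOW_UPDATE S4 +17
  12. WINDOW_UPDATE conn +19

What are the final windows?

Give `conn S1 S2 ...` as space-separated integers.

Op 1: conn=41 S1=23 S2=23 S3=23 S4=23 blocked=[]
Op 2: conn=29 S1=11 S2=23 S3=23 S4=23 blocked=[]
Op 3: conn=16 S1=11 S2=10 S3=23 S4=23 blocked=[]
Op 4: conn=27 S1=11 S2=10 S3=23 S4=23 blocked=[]
Op 5: conn=27 S1=11 S2=10 S3=48 S4=23 blocked=[]
Op 6: conn=27 S1=11 S2=15 S3=48 S4=23 blocked=[]
Op 7: conn=27 S1=16 S2=15 S3=48 S4=23 blocked=[]
Op 8: conn=11 S1=0 S2=15 S3=48 S4=23 blocked=[1]
Op 9: conn=-1 S1=0 S2=3 S3=48 S4=23 blocked=[1, 2, 3, 4]
Op 10: conn=29 S1=0 S2=3 S3=48 S4=23 blocked=[1]
Op 11: conn=29 S1=0 S2=3 S3=48 S4=40 blocked=[1]
Op 12: conn=48 S1=0 S2=3 S3=48 S4=40 blocked=[1]

Answer: 48 0 3 48 40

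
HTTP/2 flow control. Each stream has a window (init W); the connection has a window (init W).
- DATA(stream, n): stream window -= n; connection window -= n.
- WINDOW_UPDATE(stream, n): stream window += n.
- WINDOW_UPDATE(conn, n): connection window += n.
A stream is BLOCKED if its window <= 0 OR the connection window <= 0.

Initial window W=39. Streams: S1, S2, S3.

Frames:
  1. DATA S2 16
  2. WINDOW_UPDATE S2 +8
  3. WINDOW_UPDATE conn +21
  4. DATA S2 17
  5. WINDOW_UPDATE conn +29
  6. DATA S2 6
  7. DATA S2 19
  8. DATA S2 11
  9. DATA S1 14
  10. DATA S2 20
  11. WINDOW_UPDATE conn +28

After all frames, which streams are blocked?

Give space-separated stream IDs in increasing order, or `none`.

Op 1: conn=23 S1=39 S2=23 S3=39 blocked=[]
Op 2: conn=23 S1=39 S2=31 S3=39 blocked=[]
Op 3: conn=44 S1=39 S2=31 S3=39 blocked=[]
Op 4: conn=27 S1=39 S2=14 S3=39 blocked=[]
Op 5: conn=56 S1=39 S2=14 S3=39 blocked=[]
Op 6: conn=50 S1=39 S2=8 S3=39 blocked=[]
Op 7: conn=31 S1=39 S2=-11 S3=39 blocked=[2]
Op 8: conn=20 S1=39 S2=-22 S3=39 blocked=[2]
Op 9: conn=6 S1=25 S2=-22 S3=39 blocked=[2]
Op 10: conn=-14 S1=25 S2=-42 S3=39 blocked=[1, 2, 3]
Op 11: conn=14 S1=25 S2=-42 S3=39 blocked=[2]

Answer: S2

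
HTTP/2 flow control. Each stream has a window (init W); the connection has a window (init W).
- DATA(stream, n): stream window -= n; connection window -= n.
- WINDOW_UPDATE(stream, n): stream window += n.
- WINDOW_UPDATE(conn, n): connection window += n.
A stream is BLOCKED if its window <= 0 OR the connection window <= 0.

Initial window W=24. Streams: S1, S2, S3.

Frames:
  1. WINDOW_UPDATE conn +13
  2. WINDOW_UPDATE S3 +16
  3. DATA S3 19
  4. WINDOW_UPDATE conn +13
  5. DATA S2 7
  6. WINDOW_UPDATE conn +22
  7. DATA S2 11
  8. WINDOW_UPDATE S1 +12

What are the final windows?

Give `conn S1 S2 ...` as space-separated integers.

Op 1: conn=37 S1=24 S2=24 S3=24 blocked=[]
Op 2: conn=37 S1=24 S2=24 S3=40 blocked=[]
Op 3: conn=18 S1=24 S2=24 S3=21 blocked=[]
Op 4: conn=31 S1=24 S2=24 S3=21 blocked=[]
Op 5: conn=24 S1=24 S2=17 S3=21 blocked=[]
Op 6: conn=46 S1=24 S2=17 S3=21 blocked=[]
Op 7: conn=35 S1=24 S2=6 S3=21 blocked=[]
Op 8: conn=35 S1=36 S2=6 S3=21 blocked=[]

Answer: 35 36 6 21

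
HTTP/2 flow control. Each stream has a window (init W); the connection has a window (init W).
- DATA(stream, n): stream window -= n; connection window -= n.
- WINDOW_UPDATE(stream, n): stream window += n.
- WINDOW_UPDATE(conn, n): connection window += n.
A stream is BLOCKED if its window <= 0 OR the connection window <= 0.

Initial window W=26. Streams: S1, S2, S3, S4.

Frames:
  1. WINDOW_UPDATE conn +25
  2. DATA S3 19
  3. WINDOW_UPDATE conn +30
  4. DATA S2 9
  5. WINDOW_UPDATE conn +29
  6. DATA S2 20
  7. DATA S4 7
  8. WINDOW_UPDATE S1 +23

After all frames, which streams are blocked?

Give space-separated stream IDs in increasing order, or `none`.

Answer: S2

Derivation:
Op 1: conn=51 S1=26 S2=26 S3=26 S4=26 blocked=[]
Op 2: conn=32 S1=26 S2=26 S3=7 S4=26 blocked=[]
Op 3: conn=62 S1=26 S2=26 S3=7 S4=26 blocked=[]
Op 4: conn=53 S1=26 S2=17 S3=7 S4=26 blocked=[]
Op 5: conn=82 S1=26 S2=17 S3=7 S4=26 blocked=[]
Op 6: conn=62 S1=26 S2=-3 S3=7 S4=26 blocked=[2]
Op 7: conn=55 S1=26 S2=-3 S3=7 S4=19 blocked=[2]
Op 8: conn=55 S1=49 S2=-3 S3=7 S4=19 blocked=[2]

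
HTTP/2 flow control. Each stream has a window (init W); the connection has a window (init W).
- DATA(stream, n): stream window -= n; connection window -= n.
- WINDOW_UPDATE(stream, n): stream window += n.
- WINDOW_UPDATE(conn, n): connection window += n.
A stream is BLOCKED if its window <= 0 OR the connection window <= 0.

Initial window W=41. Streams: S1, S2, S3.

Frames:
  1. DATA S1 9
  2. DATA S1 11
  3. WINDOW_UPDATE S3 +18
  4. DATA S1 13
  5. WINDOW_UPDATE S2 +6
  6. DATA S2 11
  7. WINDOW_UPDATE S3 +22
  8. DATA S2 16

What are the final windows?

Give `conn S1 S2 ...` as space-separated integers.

Op 1: conn=32 S1=32 S2=41 S3=41 blocked=[]
Op 2: conn=21 S1=21 S2=41 S3=41 blocked=[]
Op 3: conn=21 S1=21 S2=41 S3=59 blocked=[]
Op 4: conn=8 S1=8 S2=41 S3=59 blocked=[]
Op 5: conn=8 S1=8 S2=47 S3=59 blocked=[]
Op 6: conn=-3 S1=8 S2=36 S3=59 blocked=[1, 2, 3]
Op 7: conn=-3 S1=8 S2=36 S3=81 blocked=[1, 2, 3]
Op 8: conn=-19 S1=8 S2=20 S3=81 blocked=[1, 2, 3]

Answer: -19 8 20 81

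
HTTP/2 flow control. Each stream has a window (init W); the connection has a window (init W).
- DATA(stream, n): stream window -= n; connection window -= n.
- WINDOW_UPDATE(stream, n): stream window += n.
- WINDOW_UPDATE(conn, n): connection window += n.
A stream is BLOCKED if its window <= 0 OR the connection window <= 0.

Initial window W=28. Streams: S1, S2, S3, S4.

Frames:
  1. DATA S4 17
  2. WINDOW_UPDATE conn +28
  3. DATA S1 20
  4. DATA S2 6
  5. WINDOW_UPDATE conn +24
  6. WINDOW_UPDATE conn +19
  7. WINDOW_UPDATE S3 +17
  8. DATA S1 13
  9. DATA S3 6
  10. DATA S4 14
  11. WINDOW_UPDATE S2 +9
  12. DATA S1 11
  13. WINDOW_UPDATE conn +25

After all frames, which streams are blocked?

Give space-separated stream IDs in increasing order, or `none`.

Answer: S1 S4

Derivation:
Op 1: conn=11 S1=28 S2=28 S3=28 S4=11 blocked=[]
Op 2: conn=39 S1=28 S2=28 S3=28 S4=11 blocked=[]
Op 3: conn=19 S1=8 S2=28 S3=28 S4=11 blocked=[]
Op 4: conn=13 S1=8 S2=22 S3=28 S4=11 blocked=[]
Op 5: conn=37 S1=8 S2=22 S3=28 S4=11 blocked=[]
Op 6: conn=56 S1=8 S2=22 S3=28 S4=11 blocked=[]
Op 7: conn=56 S1=8 S2=22 S3=45 S4=11 blocked=[]
Op 8: conn=43 S1=-5 S2=22 S3=45 S4=11 blocked=[1]
Op 9: conn=37 S1=-5 S2=22 S3=39 S4=11 blocked=[1]
Op 10: conn=23 S1=-5 S2=22 S3=39 S4=-3 blocked=[1, 4]
Op 11: conn=23 S1=-5 S2=31 S3=39 S4=-3 blocked=[1, 4]
Op 12: conn=12 S1=-16 S2=31 S3=39 S4=-3 blocked=[1, 4]
Op 13: conn=37 S1=-16 S2=31 S3=39 S4=-3 blocked=[1, 4]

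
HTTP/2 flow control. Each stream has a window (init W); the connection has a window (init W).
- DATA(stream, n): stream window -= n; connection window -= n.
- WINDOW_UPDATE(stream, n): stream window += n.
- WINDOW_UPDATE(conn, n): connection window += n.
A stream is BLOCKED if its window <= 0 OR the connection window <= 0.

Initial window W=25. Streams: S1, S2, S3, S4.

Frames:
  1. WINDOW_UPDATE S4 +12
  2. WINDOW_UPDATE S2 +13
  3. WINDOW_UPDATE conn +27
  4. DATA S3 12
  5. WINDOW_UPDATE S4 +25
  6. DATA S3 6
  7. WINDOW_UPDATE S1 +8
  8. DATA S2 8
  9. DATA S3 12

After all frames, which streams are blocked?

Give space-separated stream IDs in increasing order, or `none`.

Op 1: conn=25 S1=25 S2=25 S3=25 S4=37 blocked=[]
Op 2: conn=25 S1=25 S2=38 S3=25 S4=37 blocked=[]
Op 3: conn=52 S1=25 S2=38 S3=25 S4=37 blocked=[]
Op 4: conn=40 S1=25 S2=38 S3=13 S4=37 blocked=[]
Op 5: conn=40 S1=25 S2=38 S3=13 S4=62 blocked=[]
Op 6: conn=34 S1=25 S2=38 S3=7 S4=62 blocked=[]
Op 7: conn=34 S1=33 S2=38 S3=7 S4=62 blocked=[]
Op 8: conn=26 S1=33 S2=30 S3=7 S4=62 blocked=[]
Op 9: conn=14 S1=33 S2=30 S3=-5 S4=62 blocked=[3]

Answer: S3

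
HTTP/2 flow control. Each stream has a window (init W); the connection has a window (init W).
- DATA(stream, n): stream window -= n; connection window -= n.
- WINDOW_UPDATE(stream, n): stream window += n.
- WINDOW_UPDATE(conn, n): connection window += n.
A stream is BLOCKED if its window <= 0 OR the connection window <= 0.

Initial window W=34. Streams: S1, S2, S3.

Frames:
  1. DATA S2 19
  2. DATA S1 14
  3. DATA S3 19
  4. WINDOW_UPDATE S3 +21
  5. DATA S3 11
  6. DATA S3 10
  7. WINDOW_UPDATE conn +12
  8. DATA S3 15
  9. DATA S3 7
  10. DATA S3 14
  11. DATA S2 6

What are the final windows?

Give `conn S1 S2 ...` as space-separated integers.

Answer: -69 20 9 -21

Derivation:
Op 1: conn=15 S1=34 S2=15 S3=34 blocked=[]
Op 2: conn=1 S1=20 S2=15 S3=34 blocked=[]
Op 3: conn=-18 S1=20 S2=15 S3=15 blocked=[1, 2, 3]
Op 4: conn=-18 S1=20 S2=15 S3=36 blocked=[1, 2, 3]
Op 5: conn=-29 S1=20 S2=15 S3=25 blocked=[1, 2, 3]
Op 6: conn=-39 S1=20 S2=15 S3=15 blocked=[1, 2, 3]
Op 7: conn=-27 S1=20 S2=15 S3=15 blocked=[1, 2, 3]
Op 8: conn=-42 S1=20 S2=15 S3=0 blocked=[1, 2, 3]
Op 9: conn=-49 S1=20 S2=15 S3=-7 blocked=[1, 2, 3]
Op 10: conn=-63 S1=20 S2=15 S3=-21 blocked=[1, 2, 3]
Op 11: conn=-69 S1=20 S2=9 S3=-21 blocked=[1, 2, 3]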